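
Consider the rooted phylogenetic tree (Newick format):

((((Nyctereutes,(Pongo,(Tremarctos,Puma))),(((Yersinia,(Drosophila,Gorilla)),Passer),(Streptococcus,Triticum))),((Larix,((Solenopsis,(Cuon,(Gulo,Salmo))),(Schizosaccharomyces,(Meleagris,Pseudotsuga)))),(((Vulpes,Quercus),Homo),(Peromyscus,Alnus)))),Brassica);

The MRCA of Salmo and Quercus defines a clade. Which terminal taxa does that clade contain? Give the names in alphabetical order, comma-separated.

Alnus, Cuon, Gulo, Homo, Larix, Meleagris, Peromyscus, Pseudotsuga, Quercus, Salmo, Schizosaccharomyces, Solenopsis, Vulpes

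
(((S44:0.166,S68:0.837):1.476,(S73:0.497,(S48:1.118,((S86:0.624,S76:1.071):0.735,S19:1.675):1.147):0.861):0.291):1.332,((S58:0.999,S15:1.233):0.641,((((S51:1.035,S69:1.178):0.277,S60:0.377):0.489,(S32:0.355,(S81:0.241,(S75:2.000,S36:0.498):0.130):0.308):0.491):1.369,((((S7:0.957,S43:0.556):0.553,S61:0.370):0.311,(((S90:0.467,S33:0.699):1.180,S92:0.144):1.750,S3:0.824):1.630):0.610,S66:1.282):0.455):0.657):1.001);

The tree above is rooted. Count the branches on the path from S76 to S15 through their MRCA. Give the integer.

The MRCA of S76 and S15 is the root of the tree.
From S76 up to that node: 6 branches. From S15 up to the same node: 3 branches. Total: 6 + 3 = 9.

9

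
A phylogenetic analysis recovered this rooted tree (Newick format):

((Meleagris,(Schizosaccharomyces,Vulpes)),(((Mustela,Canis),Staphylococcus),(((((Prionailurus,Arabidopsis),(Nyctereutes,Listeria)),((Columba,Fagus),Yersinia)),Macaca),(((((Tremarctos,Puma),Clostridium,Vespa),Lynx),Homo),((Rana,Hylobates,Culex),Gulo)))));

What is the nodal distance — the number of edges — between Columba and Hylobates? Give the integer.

9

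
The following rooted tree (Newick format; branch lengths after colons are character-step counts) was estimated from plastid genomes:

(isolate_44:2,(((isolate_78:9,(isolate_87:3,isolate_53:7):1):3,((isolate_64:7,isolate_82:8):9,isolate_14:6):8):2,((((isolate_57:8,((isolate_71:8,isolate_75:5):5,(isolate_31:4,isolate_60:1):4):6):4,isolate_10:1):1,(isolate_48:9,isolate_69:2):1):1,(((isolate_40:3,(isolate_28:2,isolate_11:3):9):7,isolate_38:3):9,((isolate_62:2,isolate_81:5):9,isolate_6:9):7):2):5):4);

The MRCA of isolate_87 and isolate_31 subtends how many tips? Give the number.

21

The MRCA of isolate_87 and isolate_31 is the node subtending (((isolate_78,(isolate_87,isolate_53)),((isolate_64,isolate_82),isolate_14)),((((isolate_57,((isolate_71,isolate_75),(isolate_31,isolate_60))),isolate_10),(isolate_48,isolate_69)),(((isolate_40,(isolate_28,isolate_11)),isolate_38),((isolate_62,isolate_81),isolate_6)))).
That clade contains 21 terminal taxa: isolate_10, isolate_11, isolate_14, isolate_28, isolate_31, isolate_38, isolate_40, isolate_48, isolate_53, isolate_57, isolate_6, isolate_60, isolate_62, isolate_64, isolate_69, isolate_71, isolate_75, isolate_78, isolate_81, isolate_82, isolate_87.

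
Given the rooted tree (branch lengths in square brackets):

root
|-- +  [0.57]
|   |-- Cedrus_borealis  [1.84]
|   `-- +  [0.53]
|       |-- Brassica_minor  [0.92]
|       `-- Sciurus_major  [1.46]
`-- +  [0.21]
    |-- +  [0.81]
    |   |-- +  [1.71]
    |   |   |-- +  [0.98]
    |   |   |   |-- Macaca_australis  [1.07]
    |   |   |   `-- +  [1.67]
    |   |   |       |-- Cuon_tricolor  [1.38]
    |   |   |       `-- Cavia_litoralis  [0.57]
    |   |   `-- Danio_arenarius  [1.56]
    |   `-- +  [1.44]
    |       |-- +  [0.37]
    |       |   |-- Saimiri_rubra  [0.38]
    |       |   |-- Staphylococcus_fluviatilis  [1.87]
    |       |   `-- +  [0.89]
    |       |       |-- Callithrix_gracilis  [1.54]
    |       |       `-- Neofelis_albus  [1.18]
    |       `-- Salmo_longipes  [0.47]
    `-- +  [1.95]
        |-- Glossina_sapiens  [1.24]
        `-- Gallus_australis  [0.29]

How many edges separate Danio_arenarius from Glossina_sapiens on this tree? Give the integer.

5

The MRCA of Danio_arenarius and Glossina_sapiens is the node subtending ((((Macaca_australis,(Cuon_tricolor,Cavia_litoralis)),Danio_arenarius),((Saimiri_rubra,Staphylococcus_fluviatilis,(Callithrix_gracilis,Neofelis_albus)),Salmo_longipes)),(Glossina_sapiens,Gallus_australis)).
From Danio_arenarius up to that node: 3 branches. From Glossina_sapiens up to the same node: 2 branches. Total: 3 + 2 = 5.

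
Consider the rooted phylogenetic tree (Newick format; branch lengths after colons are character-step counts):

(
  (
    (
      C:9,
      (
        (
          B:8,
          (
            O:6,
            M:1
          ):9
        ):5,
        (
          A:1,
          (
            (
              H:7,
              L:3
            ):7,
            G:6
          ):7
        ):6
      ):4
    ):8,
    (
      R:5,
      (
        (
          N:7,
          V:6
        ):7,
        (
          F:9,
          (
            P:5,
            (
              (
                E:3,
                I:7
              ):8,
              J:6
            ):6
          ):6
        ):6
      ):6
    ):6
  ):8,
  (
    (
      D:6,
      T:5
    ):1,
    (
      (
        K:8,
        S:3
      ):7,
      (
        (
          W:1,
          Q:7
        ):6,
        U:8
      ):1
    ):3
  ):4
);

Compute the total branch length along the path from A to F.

The path runs A → … → MRCA → … → F; the MRCA is the node subtending ((C,((B,(O,M)),(A,((H,L),G)))),(R,((N,V),(F,(P,((E,I),J)))))).
Branch lengths along that path: 1 + 6 + 4 + 8 + 6 + 6 + 6 + 9 = 46.

46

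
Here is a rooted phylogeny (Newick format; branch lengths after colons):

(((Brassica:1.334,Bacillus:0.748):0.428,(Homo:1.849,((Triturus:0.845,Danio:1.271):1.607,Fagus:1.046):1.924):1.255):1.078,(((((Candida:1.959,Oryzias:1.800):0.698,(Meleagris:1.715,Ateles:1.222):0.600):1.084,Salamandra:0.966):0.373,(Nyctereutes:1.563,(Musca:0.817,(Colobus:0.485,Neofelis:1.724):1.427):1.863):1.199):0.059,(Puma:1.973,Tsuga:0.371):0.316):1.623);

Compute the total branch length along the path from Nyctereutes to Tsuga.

The path runs Nyctereutes → … → MRCA → … → Tsuga; the MRCA is the node subtending (((((Candida,Oryzias),(Meleagris,Ateles)),Salamandra),(Nyctereutes,(Musca,(Colobus,Neofelis)))),(Puma,Tsuga)).
Branch lengths along that path: 1.563 + 1.199 + 0.059 + 0.316 + 0.371 = 3.508.

3.508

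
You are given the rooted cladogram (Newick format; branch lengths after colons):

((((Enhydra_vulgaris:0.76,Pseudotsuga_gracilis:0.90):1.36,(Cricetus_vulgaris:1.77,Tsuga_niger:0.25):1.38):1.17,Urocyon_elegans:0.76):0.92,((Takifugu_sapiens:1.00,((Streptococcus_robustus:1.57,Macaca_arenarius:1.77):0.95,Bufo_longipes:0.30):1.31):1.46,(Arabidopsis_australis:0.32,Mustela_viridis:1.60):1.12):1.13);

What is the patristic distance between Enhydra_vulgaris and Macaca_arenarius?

The path runs Enhydra_vulgaris → … → MRCA → … → Macaca_arenarius; the MRCA is the root of the tree.
Branch lengths along that path: 0.76 + 1.36 + 1.17 + 0.92 + 1.13 + 1.46 + 1.31 + 0.95 + 1.77 = 10.83.

10.83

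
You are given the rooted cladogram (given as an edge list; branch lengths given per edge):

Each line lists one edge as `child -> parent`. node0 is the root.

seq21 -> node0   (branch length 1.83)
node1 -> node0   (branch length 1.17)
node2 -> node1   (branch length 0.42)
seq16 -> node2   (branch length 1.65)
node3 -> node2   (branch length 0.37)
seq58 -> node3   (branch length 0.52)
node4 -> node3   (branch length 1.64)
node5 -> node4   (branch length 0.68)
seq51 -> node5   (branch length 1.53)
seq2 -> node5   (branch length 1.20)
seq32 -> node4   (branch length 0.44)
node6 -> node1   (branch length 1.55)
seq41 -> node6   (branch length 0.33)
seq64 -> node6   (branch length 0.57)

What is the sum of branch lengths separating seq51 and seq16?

The path runs seq51 → … → MRCA → … → seq16; the MRCA is the node subtending (seq16,(seq58,((seq51,seq2),seq32))).
Branch lengths along that path: 1.53 + 0.68 + 1.64 + 0.37 + 1.65 = 5.87.

5.87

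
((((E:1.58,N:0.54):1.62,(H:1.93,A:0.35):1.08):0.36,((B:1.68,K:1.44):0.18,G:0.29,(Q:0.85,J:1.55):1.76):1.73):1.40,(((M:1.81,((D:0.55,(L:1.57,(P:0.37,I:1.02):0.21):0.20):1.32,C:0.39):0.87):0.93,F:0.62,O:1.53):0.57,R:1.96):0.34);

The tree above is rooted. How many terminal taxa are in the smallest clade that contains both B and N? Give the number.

The MRCA of B and N is the node subtending (((E,N),(H,A)),((B,K),G,(Q,J))).
That clade contains 9 terminal taxa: A, B, E, G, H, J, K, N, Q.

9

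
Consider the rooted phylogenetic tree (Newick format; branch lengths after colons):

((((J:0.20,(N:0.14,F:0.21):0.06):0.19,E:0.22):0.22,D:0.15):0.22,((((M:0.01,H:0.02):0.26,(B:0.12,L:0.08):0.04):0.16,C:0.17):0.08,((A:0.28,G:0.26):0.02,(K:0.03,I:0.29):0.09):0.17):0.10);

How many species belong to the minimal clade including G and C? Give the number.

The MRCA of G and C is the node subtending ((((M,H),(B,L)),C),((A,G),(K,I))).
That clade contains 9 terminal taxa: A, B, C, G, H, I, K, L, M.

9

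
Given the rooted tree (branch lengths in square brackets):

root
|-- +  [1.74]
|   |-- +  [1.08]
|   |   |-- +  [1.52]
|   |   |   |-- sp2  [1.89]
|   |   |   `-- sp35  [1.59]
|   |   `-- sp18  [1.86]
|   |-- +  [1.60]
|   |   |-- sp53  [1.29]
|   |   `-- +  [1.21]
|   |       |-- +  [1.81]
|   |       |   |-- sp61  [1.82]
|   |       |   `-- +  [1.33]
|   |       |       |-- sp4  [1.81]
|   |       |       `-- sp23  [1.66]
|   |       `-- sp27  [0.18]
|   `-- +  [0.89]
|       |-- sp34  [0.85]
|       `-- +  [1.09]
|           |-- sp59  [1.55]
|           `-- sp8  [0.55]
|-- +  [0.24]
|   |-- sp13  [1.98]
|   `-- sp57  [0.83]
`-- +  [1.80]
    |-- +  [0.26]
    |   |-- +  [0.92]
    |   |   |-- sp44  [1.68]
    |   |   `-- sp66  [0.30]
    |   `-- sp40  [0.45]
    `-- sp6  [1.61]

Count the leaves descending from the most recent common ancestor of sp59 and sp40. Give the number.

17

The MRCA of sp59 and sp40 is the root, so the clade is the entire tree.
That clade contains 17 terminal taxa: sp13, sp18, sp2, sp23, sp27, sp34, sp35, sp4, sp40, sp44, sp53, sp57, sp59, sp6, sp61, sp66, sp8.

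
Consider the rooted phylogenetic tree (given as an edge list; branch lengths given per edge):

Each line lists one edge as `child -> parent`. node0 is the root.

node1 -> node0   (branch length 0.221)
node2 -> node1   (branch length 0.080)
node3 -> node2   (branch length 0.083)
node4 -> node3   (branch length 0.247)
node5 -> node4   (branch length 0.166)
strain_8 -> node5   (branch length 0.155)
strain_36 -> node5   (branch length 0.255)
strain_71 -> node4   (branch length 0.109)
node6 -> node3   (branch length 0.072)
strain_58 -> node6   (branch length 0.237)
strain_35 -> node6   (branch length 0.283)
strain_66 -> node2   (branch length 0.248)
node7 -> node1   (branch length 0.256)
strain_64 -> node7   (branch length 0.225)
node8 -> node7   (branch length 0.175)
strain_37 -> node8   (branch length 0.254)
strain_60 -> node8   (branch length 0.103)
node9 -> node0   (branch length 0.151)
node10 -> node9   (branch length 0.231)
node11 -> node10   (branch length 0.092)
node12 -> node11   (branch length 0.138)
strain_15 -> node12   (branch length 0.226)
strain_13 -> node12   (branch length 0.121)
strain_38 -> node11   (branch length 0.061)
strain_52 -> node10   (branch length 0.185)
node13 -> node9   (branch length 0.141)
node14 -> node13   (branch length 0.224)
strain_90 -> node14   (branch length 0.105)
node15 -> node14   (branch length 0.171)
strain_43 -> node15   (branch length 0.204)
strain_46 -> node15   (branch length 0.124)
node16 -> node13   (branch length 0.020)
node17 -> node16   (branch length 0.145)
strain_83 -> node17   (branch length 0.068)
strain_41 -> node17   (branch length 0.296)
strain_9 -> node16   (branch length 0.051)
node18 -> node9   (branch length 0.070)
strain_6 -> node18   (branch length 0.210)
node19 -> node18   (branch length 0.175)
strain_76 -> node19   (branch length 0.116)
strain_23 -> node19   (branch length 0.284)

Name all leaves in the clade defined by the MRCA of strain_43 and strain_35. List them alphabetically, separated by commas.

Tracing strain_43: it sits inside (strain_43,strain_46).
Tracing strain_35: it sits inside (strain_58,strain_35).
The smallest clade enclosing both is the whole tree (their MRCA is the root), so the answer is all 22 tips in alphabetical order.

strain_13, strain_15, strain_23, strain_35, strain_36, strain_37, strain_38, strain_41, strain_43, strain_46, strain_52, strain_58, strain_6, strain_60, strain_64, strain_66, strain_71, strain_76, strain_8, strain_83, strain_9, strain_90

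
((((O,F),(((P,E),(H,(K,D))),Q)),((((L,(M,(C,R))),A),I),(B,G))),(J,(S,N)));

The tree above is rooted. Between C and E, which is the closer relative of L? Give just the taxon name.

The MRCA of L and C subtends (L,(M,(C,R))) (4 taxa).
The MRCA of L and E subtends (((O,F),(((P,E),(H,(K,D))),Q)),((((L,(M,(C,R))),A),I),(B,G))) (16 taxa).
The first is nested inside the second, so L shares a more recent common ancestor with C.

C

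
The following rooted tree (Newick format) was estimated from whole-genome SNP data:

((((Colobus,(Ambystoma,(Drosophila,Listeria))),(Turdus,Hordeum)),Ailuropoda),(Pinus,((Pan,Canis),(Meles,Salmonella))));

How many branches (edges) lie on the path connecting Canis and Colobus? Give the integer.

8

The MRCA of Canis and Colobus is the root of the tree.
From Canis up to that node: 4 branches. From Colobus up to the same node: 4 branches. Total: 4 + 4 = 8.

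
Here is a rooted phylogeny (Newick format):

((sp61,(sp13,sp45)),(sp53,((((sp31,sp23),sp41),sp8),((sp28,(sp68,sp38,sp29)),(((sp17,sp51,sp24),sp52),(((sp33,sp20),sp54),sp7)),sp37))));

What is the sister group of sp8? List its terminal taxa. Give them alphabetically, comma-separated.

sp8 attaches to the tree at the node subtending (((sp31,sp23),sp41),sp8).
The other lineage descending from that same node — the sister group — is ((sp31,sp23),sp41); its 3 tips in alphabetical order are the answer.

sp23, sp31, sp41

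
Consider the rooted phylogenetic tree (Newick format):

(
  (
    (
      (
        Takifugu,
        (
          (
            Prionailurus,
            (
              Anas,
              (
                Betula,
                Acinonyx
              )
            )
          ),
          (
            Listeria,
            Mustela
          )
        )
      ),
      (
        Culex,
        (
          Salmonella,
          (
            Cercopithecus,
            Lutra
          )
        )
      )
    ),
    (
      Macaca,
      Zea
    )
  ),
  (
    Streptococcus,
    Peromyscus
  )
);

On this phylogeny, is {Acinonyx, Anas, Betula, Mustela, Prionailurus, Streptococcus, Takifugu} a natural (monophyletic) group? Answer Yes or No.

No

The MRCA of the listed taxa is the root, so the smallest clade containing them is the whole tree.
That clade also contains Cercopithecus, Culex, Listeria, Lutra, Macaca, Peromyscus, Salmonella, Zea, which are not in the proposed group, so the group is not monophyletic.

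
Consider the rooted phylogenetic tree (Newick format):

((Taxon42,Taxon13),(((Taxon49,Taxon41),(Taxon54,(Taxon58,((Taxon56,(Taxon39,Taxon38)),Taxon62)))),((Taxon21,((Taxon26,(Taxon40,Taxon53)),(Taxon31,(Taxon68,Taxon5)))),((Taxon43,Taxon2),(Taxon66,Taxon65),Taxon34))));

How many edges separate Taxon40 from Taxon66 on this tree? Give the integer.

8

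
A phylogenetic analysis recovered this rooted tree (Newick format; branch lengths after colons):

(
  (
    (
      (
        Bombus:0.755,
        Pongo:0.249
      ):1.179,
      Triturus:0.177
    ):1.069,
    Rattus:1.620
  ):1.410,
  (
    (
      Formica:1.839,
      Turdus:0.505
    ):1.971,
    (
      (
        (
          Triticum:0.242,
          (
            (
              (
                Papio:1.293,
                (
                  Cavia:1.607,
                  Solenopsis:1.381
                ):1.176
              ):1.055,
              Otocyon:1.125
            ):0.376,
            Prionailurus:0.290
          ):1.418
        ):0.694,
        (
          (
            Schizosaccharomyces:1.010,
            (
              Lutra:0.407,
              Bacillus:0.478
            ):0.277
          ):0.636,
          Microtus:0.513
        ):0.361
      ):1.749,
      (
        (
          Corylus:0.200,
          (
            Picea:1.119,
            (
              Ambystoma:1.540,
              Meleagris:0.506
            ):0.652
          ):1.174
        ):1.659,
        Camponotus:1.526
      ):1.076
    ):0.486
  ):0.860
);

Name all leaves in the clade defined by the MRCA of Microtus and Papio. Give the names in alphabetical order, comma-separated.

Tracing Microtus: it sits inside ((Schizosaccharomyces,(Lutra,Bacillus)),Microtus).
Tracing Papio: it sits inside (Papio,(Cavia,Solenopsis)).
The smallest clade enclosing both is ((Triticum,(((Papio,(Cavia,Solenopsis)),Otocyon),Prionailurus)),((Schizosaccharomyces,(Lutra,Bacillus)),Microtus)); the answer is its 10 terminal taxa in alphabetical order.

Bacillus, Cavia, Lutra, Microtus, Otocyon, Papio, Prionailurus, Schizosaccharomyces, Solenopsis, Triticum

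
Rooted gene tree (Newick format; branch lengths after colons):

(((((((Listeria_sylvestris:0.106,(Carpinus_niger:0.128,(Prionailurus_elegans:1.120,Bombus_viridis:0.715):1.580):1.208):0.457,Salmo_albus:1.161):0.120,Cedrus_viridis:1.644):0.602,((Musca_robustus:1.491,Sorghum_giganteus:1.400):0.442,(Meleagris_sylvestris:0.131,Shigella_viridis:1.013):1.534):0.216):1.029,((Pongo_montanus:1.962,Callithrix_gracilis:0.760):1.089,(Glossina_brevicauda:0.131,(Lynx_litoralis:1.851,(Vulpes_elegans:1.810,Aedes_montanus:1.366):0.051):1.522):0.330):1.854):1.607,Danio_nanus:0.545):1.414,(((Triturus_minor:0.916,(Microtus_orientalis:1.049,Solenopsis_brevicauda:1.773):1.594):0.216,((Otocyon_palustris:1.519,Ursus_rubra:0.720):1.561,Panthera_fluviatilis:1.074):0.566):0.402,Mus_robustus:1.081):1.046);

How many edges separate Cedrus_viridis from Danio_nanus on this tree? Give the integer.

The MRCA of Cedrus_viridis and Danio_nanus is the node subtending ((((((Listeria_sylvestris,(Carpinus_niger,(Prionailurus_elegans,Bombus_viridis))),Salmo_albus),Cedrus_viridis),((Musca_robustus,Sorghum_giganteus),(Meleagris_sylvestris,Shigella_viridis))),((Pongo_montanus,Callithrix_gracilis),(Glossina_brevicauda,(Lynx_litoralis,(Vulpes_elegans,Aedes_montanus))))),Danio_nanus).
From Cedrus_viridis up to that node: 4 branches. From Danio_nanus up to the same node: 1 branch. Total: 4 + 1 = 5.

5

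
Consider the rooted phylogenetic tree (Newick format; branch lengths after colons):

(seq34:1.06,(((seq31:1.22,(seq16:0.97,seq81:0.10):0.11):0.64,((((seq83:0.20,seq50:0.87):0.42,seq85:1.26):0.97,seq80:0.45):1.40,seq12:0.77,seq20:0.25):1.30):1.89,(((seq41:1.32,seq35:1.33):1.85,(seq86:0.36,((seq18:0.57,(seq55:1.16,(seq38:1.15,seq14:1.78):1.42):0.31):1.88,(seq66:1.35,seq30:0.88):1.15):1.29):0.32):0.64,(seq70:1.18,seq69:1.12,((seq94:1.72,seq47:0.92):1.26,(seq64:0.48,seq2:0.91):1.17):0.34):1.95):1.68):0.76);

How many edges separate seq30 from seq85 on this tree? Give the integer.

11

The MRCA of seq30 and seq85 is the node subtending (((seq31,(seq16,seq81)),((((seq83,seq50),seq85),seq80),seq12,seq20)),(((seq41,seq35),(seq86,((seq18,(seq55,(seq38,seq14))),(seq66,seq30)))),(seq70,seq69,((seq94,seq47),(seq64,seq2))))).
From seq30 up to that node: 6 branches. From seq85 up to the same node: 5 branches. Total: 6 + 5 = 11.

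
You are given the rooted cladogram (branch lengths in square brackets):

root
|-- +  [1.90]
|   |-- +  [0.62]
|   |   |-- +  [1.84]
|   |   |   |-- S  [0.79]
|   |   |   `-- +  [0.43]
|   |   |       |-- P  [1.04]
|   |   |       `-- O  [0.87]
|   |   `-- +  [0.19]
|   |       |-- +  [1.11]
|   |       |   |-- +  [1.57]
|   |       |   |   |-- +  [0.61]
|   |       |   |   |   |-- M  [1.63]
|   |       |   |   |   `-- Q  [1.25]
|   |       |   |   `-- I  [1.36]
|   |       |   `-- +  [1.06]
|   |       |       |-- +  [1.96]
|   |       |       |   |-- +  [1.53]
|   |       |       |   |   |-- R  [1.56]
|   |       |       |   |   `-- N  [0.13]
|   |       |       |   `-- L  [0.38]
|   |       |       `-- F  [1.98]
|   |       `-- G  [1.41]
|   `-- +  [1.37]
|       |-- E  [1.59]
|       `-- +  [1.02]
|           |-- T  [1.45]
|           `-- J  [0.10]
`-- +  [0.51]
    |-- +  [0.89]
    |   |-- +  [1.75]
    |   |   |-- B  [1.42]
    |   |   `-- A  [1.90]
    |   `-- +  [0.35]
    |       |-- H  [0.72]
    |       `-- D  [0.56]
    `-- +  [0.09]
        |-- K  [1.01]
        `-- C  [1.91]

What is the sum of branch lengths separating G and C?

6.63

The path runs G → … → MRCA → … → C; the MRCA is the root of the tree.
Branch lengths along that path: 1.41 + 0.19 + 0.62 + 1.90 + 0.51 + 0.09 + 1.91 = 6.63.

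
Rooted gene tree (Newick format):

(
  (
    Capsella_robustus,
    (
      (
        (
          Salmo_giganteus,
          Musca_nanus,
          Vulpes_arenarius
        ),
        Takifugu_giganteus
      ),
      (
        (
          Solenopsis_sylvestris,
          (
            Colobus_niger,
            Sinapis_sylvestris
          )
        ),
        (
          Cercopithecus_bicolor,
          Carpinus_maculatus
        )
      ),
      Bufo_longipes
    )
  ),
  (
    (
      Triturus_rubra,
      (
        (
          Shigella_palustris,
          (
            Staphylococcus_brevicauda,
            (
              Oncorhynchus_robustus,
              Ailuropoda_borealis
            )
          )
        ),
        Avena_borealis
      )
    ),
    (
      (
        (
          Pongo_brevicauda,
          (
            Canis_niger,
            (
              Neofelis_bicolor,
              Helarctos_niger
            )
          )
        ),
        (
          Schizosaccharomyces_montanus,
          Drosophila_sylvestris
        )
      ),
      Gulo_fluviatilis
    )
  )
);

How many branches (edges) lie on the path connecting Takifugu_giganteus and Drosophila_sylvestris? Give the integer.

9

The MRCA of Takifugu_giganteus and Drosophila_sylvestris is the root of the tree.
From Takifugu_giganteus up to that node: 4 branches. From Drosophila_sylvestris up to the same node: 5 branches. Total: 4 + 5 = 9.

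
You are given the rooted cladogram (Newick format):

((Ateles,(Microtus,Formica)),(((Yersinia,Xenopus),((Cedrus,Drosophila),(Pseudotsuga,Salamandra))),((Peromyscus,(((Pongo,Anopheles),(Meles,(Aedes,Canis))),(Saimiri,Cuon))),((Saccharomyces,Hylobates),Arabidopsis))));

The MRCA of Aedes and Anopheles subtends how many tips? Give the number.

5

The MRCA of Aedes and Anopheles is the node subtending ((Pongo,Anopheles),(Meles,(Aedes,Canis))).
That clade contains 5 terminal taxa: Aedes, Anopheles, Canis, Meles, Pongo.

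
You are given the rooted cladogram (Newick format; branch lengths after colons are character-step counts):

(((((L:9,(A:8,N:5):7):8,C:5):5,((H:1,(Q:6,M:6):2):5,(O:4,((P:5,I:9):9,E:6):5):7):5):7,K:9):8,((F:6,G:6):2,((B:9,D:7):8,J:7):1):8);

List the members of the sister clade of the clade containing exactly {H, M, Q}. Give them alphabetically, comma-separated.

The clade containing exactly {H, M, Q} attaches to the tree at the node subtending ((H,(Q,M)),(O,((P,I),E))).
The other lineage descending from that same node — the sister group — is (O,((P,I),E)); its 4 tips in alphabetical order are the answer.

E, I, O, P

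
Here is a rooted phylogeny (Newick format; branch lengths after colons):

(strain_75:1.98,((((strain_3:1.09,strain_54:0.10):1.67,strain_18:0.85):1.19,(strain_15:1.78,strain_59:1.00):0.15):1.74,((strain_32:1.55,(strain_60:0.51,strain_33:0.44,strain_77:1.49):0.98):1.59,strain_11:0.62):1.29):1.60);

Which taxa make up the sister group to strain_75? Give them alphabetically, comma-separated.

strain_11, strain_15, strain_18, strain_3, strain_32, strain_33, strain_54, strain_59, strain_60, strain_77

strain_75 attaches directly to the root of the tree.
The other lineage descending from that same node — the sister group — is ((((strain_3,strain_54),strain_18),(strain_15,strain_59)),((strain_32,(strain_60,strain_33,strain_77)),strain_11)); its 10 tips in alphabetical order are the answer.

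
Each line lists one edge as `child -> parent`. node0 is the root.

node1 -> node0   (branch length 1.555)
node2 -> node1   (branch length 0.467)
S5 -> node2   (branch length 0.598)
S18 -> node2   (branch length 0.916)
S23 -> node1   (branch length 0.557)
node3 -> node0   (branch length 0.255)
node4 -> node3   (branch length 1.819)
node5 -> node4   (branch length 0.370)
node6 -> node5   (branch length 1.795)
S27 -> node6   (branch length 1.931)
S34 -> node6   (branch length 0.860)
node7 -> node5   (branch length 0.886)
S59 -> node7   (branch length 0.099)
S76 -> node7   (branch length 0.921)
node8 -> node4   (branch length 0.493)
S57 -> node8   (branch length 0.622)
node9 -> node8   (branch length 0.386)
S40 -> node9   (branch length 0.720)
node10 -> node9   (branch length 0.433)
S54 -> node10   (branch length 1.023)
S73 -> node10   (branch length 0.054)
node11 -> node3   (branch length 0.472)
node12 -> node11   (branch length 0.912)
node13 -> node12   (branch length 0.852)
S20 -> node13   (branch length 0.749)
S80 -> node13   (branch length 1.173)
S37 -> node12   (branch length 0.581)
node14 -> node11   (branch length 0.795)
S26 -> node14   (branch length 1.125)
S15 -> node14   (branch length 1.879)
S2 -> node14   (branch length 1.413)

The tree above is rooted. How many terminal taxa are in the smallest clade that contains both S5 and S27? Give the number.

17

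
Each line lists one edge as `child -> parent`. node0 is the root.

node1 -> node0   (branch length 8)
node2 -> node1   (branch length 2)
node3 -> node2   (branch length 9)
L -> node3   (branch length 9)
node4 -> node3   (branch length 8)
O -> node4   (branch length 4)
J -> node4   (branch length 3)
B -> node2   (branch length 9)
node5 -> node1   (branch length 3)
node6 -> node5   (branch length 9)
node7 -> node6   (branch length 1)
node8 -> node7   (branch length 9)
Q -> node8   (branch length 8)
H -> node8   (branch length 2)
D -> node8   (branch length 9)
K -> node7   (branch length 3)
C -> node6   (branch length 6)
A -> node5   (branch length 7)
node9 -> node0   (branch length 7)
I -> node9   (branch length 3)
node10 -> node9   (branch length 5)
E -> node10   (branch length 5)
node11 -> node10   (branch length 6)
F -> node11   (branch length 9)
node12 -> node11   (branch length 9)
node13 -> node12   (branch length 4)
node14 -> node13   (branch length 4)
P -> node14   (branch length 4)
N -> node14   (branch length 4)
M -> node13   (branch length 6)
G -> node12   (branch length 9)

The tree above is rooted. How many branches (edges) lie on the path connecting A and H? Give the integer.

5

The MRCA of A and H is the node subtending ((((Q,H,D),K),C),A).
From A up to that node: 1 branch. From H up to the same node: 4 branches. Total: 1 + 4 = 5.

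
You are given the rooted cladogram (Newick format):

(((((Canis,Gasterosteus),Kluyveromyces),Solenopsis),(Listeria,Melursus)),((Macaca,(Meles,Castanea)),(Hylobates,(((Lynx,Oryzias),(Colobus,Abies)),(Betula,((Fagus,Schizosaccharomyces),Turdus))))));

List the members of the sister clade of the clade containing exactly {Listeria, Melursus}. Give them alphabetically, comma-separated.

The clade containing exactly {Listeria, Melursus} attaches to the tree at the node subtending ((((Canis,Gasterosteus),Kluyveromyces),Solenopsis),(Listeria,Melursus)).
The other lineage descending from that same node — the sister group — is (((Canis,Gasterosteus),Kluyveromyces),Solenopsis); its 4 tips in alphabetical order are the answer.

Canis, Gasterosteus, Kluyveromyces, Solenopsis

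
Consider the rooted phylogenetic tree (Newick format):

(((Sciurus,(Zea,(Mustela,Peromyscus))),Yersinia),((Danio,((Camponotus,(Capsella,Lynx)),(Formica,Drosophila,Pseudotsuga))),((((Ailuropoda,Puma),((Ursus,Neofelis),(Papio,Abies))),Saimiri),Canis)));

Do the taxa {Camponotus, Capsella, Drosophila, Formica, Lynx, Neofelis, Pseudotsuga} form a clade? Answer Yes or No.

The MRCA of the listed taxa subtends ((Danio,((Camponotus,(Capsella,Lynx)),(Formica,Drosophila,Pseudotsuga))),((((Ailuropoda,Puma),((Ursus,Neofelis),(Papio,Abies))),Saimiri),Canis)).
That clade also contains Abies, Ailuropoda, Canis, Danio, Papio, Puma, Saimiri, Ursus, which are not in the proposed group, so the group is not monophyletic.

No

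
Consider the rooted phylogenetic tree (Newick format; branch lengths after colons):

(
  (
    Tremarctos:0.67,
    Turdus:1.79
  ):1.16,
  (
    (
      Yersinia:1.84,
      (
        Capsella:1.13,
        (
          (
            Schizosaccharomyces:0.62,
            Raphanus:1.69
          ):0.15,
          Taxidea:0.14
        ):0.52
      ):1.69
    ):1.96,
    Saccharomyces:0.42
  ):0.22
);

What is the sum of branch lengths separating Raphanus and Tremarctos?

The path runs Raphanus → … → MRCA → … → Tremarctos; the MRCA is the root of the tree.
Branch lengths along that path: 1.69 + 0.15 + 0.52 + 1.69 + 1.96 + 0.22 + 1.16 + 0.67 = 8.06.

8.06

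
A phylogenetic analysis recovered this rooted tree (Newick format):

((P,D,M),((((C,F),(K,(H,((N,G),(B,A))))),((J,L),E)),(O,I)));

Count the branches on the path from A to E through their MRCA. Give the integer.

8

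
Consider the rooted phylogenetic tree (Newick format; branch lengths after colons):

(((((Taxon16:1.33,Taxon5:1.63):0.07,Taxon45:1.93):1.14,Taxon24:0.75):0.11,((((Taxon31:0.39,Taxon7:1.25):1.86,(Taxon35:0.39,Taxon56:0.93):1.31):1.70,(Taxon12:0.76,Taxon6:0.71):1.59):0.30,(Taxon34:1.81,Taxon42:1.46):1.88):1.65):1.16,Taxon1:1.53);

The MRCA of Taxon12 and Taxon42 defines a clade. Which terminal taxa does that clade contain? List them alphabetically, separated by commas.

Taxon12, Taxon31, Taxon34, Taxon35, Taxon42, Taxon56, Taxon6, Taxon7

Tracing Taxon12: it sits inside (Taxon12,Taxon6).
Tracing Taxon42: it sits inside (Taxon34,Taxon42).
The smallest clade enclosing both is ((((Taxon31,Taxon7),(Taxon35,Taxon56)),(Taxon12,Taxon6)),(Taxon34,Taxon42)); the answer is its 8 terminal taxa in alphabetical order.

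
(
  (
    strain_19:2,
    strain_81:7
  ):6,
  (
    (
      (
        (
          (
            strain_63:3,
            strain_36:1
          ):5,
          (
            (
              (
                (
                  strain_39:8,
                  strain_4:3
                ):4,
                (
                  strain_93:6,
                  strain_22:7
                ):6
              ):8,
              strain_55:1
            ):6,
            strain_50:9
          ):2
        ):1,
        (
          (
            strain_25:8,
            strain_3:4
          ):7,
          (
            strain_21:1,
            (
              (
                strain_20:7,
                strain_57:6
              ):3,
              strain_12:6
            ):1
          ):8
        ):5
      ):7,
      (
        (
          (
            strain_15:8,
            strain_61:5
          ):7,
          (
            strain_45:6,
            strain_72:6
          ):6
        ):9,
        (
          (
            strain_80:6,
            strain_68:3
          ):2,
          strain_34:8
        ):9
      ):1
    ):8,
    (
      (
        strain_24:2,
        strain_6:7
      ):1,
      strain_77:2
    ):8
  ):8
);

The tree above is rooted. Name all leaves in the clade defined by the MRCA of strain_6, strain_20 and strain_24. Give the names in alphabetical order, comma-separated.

Tracing strain_6: it sits inside (strain_24,strain_6).
Tracing strain_20: it sits inside (strain_20,strain_57).
Tracing strain_24: it sits inside (strain_24,strain_6).
The smallest clade enclosing all 3 is (((((strain_63,strain_36),((((strain_39,strain_4),(strain_93,strain_22)),strain_55),strain_50)),((strain_25,strain_3),(strain_21,((strain_20,strain_57),strain_12)))),(((strain_15,strain_61),(strain_45,strain_72)),((strain_80,strain_68),strain_34))),((strain_24,strain_6),strain_77)); the answer is its 24 terminal taxa in alphabetical order.

strain_12, strain_15, strain_20, strain_21, strain_22, strain_24, strain_25, strain_3, strain_34, strain_36, strain_39, strain_4, strain_45, strain_50, strain_55, strain_57, strain_6, strain_61, strain_63, strain_68, strain_72, strain_77, strain_80, strain_93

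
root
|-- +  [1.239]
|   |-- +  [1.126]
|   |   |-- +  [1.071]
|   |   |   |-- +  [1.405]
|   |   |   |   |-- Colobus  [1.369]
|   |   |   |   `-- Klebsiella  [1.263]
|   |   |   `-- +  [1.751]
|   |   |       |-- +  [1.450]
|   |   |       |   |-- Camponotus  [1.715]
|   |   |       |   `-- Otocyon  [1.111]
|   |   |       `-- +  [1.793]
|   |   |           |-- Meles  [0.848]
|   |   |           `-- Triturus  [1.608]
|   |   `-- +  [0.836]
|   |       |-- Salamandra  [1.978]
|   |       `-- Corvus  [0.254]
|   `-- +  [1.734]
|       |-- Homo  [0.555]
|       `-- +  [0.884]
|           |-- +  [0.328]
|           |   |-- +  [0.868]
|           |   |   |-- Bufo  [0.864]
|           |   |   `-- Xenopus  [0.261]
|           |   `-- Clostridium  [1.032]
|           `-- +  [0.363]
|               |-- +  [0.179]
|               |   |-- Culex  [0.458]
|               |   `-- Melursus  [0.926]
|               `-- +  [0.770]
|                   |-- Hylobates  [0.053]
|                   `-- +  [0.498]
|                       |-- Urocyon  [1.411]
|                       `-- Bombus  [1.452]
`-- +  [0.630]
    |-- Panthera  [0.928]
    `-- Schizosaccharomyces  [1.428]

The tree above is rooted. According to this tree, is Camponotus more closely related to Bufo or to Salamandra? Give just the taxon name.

Salamandra

The MRCA of Camponotus and Salamandra subtends (((Colobus,Klebsiella),((Camponotus,Otocyon),(Meles,Triturus))),(Salamandra,Corvus)) (8 taxa).
The MRCA of Camponotus and Bufo subtends ((((Colobus,Klebsiella),((Camponotus,Otocyon),(Meles,Triturus))),(Salamandra,Corvus)),(Homo,(((Bufo,Xenopus),Clostridium),((Culex,Melursus),(Hylobates,(Urocyon,Bombus)))))) (17 taxa).
The first is nested inside the second, so Camponotus shares a more recent common ancestor with Salamandra.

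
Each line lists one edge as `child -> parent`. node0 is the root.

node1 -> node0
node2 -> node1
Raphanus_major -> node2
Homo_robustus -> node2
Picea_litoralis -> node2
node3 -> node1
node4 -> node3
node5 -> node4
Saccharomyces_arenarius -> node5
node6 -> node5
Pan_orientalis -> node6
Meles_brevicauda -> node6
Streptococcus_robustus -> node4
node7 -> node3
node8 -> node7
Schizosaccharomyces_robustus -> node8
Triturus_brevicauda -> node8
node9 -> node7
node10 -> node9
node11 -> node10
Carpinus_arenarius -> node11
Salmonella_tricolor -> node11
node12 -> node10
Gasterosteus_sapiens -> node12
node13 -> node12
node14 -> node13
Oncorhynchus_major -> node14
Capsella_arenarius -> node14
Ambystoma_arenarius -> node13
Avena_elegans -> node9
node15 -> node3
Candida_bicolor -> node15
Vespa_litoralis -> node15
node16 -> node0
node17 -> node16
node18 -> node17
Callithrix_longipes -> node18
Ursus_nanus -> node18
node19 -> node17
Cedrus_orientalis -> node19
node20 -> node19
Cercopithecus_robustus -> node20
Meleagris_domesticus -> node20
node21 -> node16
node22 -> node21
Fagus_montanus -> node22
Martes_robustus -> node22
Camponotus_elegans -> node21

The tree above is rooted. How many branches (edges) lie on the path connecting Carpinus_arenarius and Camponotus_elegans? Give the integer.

10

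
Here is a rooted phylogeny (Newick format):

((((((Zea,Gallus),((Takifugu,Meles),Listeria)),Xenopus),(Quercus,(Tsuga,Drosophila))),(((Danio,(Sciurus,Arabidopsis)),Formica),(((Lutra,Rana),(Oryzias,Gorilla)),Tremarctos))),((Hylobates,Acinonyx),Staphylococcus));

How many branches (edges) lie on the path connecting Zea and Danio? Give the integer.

9

The MRCA of Zea and Danio is the node subtending (((((Zea,Gallus),((Takifugu,Meles),Listeria)),Xenopus),(Quercus,(Tsuga,Drosophila))),(((Danio,(Sciurus,Arabidopsis)),Formica),(((Lutra,Rana),(Oryzias,Gorilla)),Tremarctos))).
From Zea up to that node: 5 branches. From Danio up to the same node: 4 branches. Total: 5 + 4 = 9.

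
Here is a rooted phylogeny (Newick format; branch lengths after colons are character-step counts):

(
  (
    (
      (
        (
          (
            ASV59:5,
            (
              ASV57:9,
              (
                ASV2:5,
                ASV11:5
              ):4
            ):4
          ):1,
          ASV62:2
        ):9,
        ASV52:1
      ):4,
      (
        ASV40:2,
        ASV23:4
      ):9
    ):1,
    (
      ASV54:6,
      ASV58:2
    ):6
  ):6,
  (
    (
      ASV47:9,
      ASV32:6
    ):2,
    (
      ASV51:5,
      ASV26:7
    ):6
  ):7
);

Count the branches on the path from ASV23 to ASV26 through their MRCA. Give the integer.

The MRCA of ASV23 and ASV26 is the root of the tree.
From ASV23 up to that node: 4 branches. From ASV26 up to the same node: 3 branches. Total: 4 + 3 = 7.

7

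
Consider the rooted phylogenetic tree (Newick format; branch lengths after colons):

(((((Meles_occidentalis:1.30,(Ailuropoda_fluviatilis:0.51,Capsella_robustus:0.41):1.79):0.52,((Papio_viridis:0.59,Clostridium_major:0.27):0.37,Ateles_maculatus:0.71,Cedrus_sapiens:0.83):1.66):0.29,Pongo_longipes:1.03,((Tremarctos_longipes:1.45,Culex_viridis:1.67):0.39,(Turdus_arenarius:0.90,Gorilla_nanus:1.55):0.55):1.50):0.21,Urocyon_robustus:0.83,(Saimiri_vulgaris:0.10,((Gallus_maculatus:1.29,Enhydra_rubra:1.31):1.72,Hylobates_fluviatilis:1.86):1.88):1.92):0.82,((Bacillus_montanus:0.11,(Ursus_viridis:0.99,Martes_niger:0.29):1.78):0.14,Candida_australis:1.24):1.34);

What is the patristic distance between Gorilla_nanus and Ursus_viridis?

The path runs Gorilla_nanus → … → MRCA → … → Ursus_viridis; the MRCA is the root of the tree.
Branch lengths along that path: 1.55 + 0.55 + 1.50 + 0.21 + 0.82 + 1.34 + 0.14 + 1.78 + 0.99 = 8.88.

8.88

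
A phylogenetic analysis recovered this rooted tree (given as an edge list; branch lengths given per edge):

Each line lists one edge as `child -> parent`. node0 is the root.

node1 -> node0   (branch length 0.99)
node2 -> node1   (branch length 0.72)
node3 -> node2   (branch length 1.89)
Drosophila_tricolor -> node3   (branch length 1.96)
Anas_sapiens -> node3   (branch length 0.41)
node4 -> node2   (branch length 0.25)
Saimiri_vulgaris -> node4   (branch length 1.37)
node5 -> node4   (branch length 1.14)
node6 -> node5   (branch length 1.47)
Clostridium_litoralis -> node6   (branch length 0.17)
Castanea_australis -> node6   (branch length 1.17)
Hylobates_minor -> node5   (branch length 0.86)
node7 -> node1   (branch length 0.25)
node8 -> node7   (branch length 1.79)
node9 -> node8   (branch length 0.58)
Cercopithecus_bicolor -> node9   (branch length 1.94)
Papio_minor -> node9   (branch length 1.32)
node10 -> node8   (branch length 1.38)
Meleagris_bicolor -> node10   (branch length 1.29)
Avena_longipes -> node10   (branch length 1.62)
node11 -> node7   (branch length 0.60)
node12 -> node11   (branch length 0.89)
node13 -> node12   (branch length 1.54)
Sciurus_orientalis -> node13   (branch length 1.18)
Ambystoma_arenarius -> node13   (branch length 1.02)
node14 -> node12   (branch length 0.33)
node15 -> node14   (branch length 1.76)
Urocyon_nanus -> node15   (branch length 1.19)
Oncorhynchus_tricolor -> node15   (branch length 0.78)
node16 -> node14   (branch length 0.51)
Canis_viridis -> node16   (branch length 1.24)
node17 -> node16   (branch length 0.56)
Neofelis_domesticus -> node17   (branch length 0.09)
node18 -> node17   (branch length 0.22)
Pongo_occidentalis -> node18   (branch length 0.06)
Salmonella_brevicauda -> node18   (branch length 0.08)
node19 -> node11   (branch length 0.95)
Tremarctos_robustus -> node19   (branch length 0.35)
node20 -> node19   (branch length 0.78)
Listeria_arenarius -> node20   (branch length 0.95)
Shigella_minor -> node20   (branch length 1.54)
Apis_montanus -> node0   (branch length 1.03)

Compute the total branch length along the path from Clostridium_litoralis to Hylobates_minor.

2.50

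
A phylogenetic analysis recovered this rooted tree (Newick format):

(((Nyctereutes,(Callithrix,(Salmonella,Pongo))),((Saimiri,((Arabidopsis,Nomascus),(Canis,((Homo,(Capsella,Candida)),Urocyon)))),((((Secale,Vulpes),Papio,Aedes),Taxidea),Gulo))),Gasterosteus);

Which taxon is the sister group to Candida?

Capsella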